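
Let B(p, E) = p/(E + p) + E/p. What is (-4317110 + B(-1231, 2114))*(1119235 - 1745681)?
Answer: 2939651347257141638/1086973 ≈ 2.7044e+12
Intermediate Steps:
B(p, E) = E/p + p/(E + p)
(-4317110 + B(-1231, 2114))*(1119235 - 1745681) = (-4317110 + (2114**2 + (-1231)**2 + 2114*(-1231))/((-1231)*(2114 - 1231)))*(1119235 - 1745681) = (-4317110 - 1/1231*(4468996 + 1515361 - 2602334)/883)*(-626446) = (-4317110 - 1/1231*1/883*3382023)*(-626446) = (-4317110 - 3382023/1086973)*(-626446) = -4692585390053/1086973*(-626446) = 2939651347257141638/1086973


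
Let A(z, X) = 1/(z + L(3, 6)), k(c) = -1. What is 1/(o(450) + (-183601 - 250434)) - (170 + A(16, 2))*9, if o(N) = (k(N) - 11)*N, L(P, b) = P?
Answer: -12778330384/8349265 ≈ -1530.5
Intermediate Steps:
A(z, X) = 1/(3 + z) (A(z, X) = 1/(z + 3) = 1/(3 + z))
o(N) = -12*N (o(N) = (-1 - 11)*N = -12*N)
1/(o(450) + (-183601 - 250434)) - (170 + A(16, 2))*9 = 1/(-12*450 + (-183601 - 250434)) - (170 + 1/(3 + 16))*9 = 1/(-5400 - 434035) - (170 + 1/19)*9 = 1/(-439435) - (170 + 1/19)*9 = -1/439435 - 3231*9/19 = -1/439435 - 1*29079/19 = -1/439435 - 29079/19 = -12778330384/8349265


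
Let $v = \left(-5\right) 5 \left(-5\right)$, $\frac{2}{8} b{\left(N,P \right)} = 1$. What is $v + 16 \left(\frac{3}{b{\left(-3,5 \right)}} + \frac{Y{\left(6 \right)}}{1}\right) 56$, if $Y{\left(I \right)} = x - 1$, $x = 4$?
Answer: $3485$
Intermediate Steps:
$b{\left(N,P \right)} = 4$ ($b{\left(N,P \right)} = 4 \cdot 1 = 4$)
$Y{\left(I \right)} = 3$ ($Y{\left(I \right)} = 4 - 1 = 3$)
$v = 125$ ($v = \left(-25\right) \left(-5\right) = 125$)
$v + 16 \left(\frac{3}{b{\left(-3,5 \right)}} + \frac{Y{\left(6 \right)}}{1}\right) 56 = 125 + 16 \left(\frac{3}{4} + \frac{3}{1}\right) 56 = 125 + 16 \left(3 \cdot \frac{1}{4} + 3 \cdot 1\right) 56 = 125 + 16 \left(\frac{3}{4} + 3\right) 56 = 125 + 16 \cdot \frac{15}{4} \cdot 56 = 125 + 60 \cdot 56 = 125 + 3360 = 3485$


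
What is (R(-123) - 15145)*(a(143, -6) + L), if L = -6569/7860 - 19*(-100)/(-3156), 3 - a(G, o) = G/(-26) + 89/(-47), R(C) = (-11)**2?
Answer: -1089398404292/8096455 ≈ -1.3455e+5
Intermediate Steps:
R(C) = 121
a(G, o) = 230/47 + G/26 (a(G, o) = 3 - (G/(-26) + 89/(-47)) = 3 - (G*(-1/26) + 89*(-1/47)) = 3 - (-G/26 - 89/47) = 3 - (-89/47 - G/26) = 3 + (89/47 + G/26) = 230/47 + G/26)
L = -2972147/2067180 (L = -6569*1/7860 + 1900*(-1/3156) = -6569/7860 - 475/789 = -2972147/2067180 ≈ -1.4378)
(R(-123) - 15145)*(a(143, -6) + L) = (121 - 15145)*((230/47 + (1/26)*143) - 2972147/2067180) = -15024*((230/47 + 11/2) - 2972147/2067180) = -15024*(977/94 - 2972147/2067180) = -15024*870126521/97157460 = -1089398404292/8096455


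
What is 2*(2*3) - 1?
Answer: 11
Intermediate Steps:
2*(2*3) - 1 = 2*6 - 1 = 12 - 1 = 11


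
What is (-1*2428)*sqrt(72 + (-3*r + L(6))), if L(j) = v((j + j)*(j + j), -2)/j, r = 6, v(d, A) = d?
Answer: -2428*sqrt(78) ≈ -21444.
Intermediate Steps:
L(j) = 4*j (L(j) = ((j + j)*(j + j))/j = ((2*j)*(2*j))/j = (4*j**2)/j = 4*j)
(-1*2428)*sqrt(72 + (-3*r + L(6))) = (-1*2428)*sqrt(72 + (-3*6 + 4*6)) = -2428*sqrt(72 + (-18 + 24)) = -2428*sqrt(72 + 6) = -2428*sqrt(78)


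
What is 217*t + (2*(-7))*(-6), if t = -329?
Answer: -71309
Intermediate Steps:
217*t + (2*(-7))*(-6) = 217*(-329) + (2*(-7))*(-6) = -71393 - 14*(-6) = -71393 + 84 = -71309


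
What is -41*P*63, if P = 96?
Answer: -247968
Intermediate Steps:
-41*P*63 = -41*96*63 = -3936*63 = -247968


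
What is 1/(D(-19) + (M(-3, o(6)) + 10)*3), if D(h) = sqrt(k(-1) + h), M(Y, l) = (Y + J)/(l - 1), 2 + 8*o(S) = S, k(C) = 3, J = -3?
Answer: 33/2186 - I/1093 ≈ 0.015096 - 0.00091491*I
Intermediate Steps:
o(S) = -1/4 + S/8
M(Y, l) = (-3 + Y)/(-1 + l) (M(Y, l) = (Y - 3)/(l - 1) = (-3 + Y)/(-1 + l))
D(h) = sqrt(3 + h)
1/(D(-19) + (M(-3, o(6)) + 10)*3) = 1/(sqrt(3 - 19) + ((-3 - 3)/(-1 + (-1/4 + (1/8)*6)) + 10)*3) = 1/(sqrt(-16) + (-6/(-1 + (-1/4 + 3/4)) + 10)*3) = 1/(4*I + (-6/(-1 + 1/2) + 10)*3) = 1/(4*I + (-6/(-1/2) + 10)*3) = 1/(4*I + (-2*(-6) + 10)*3) = 1/(4*I + (12 + 10)*3) = 1/(4*I + 22*3) = 1/(4*I + 66) = 1/(66 + 4*I) = (66 - 4*I)/4372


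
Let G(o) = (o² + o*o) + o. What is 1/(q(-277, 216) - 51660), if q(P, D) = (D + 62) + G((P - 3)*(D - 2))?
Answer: 1/7180701498 ≈ 1.3926e-10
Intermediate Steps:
G(o) = o + 2*o² (G(o) = (o² + o²) + o = 2*o² + o = o + 2*o²)
q(P, D) = 62 + D + (1 + 2*(-3 + P)*(-2 + D))*(-3 + P)*(-2 + D) (q(P, D) = (D + 62) + ((P - 3)*(D - 2))*(1 + 2*((P - 3)*(D - 2))) = (62 + D) + ((-3 + P)*(-2 + D))*(1 + 2*((-3 + P)*(-2 + D))) = (62 + D) + ((-3 + P)*(-2 + D))*(1 + 2*(-3 + P)*(-2 + D)) = (62 + D) + (1 + 2*(-3 + P)*(-2 + D))*(-3 + P)*(-2 + D) = 62 + D + (1 + 2*(-3 + P)*(-2 + D))*(-3 + P)*(-2 + D))
1/(q(-277, 216) - 51660) = 1/((62 + 216 + (6 - 3*216 - 2*(-277) + 216*(-277))*(13 - 6*216 - 4*(-277) + 2*216*(-277))) - 51660) = 1/((62 + 216 + (6 - 648 + 554 - 59832)*(13 - 1296 + 1108 - 119664)) - 51660) = 1/((62 + 216 - 59920*(-119839)) - 51660) = 1/((62 + 216 + 7180752880) - 51660) = 1/(7180753158 - 51660) = 1/7180701498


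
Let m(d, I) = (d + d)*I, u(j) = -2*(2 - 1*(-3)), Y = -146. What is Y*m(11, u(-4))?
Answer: 32120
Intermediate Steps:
u(j) = -10 (u(j) = -2*(2 + 3) = -2*5 = -10)
m(d, I) = 2*I*d (m(d, I) = (2*d)*I = 2*I*d)
Y*m(11, u(-4)) = -292*(-10)*11 = -146*(-220) = 32120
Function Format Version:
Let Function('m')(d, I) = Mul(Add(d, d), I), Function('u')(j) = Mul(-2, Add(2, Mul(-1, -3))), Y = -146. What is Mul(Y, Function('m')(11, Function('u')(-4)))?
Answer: 32120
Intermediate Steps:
Function('u')(j) = -10 (Function('u')(j) = Mul(-2, Add(2, 3)) = Mul(-2, 5) = -10)
Function('m')(d, I) = Mul(2, I, d) (Function('m')(d, I) = Mul(Mul(2, d), I) = Mul(2, I, d))
Mul(Y, Function('m')(11, Function('u')(-4))) = Mul(-146, Mul(2, -10, 11)) = Mul(-146, -220) = 32120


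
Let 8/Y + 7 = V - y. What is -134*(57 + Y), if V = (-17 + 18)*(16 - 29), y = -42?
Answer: -84554/11 ≈ -7686.7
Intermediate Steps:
V = -13 (V = 1*(-13) = -13)
Y = 4/11 (Y = 8/(-7 + (-13 - 1*(-42))) = 8/(-7 + (-13 + 42)) = 8/(-7 + 29) = 8/22 = 8*(1/22) = 4/11 ≈ 0.36364)
-134*(57 + Y) = -134*(57 + 4/11) = -134*631/11 = -84554/11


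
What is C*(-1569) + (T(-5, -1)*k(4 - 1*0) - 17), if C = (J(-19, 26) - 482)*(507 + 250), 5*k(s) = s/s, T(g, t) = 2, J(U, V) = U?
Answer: 2975271082/5 ≈ 5.9505e+8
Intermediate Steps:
k(s) = 1/5 (k(s) = (s/s)/5 = (1/5)*1 = 1/5)
C = -379257 (C = (-19 - 482)*(507 + 250) = -501*757 = -379257)
C*(-1569) + (T(-5, -1)*k(4 - 1*0) - 17) = -379257*(-1569) + (2*(1/5) - 17) = 595054233 + (2/5 - 17) = 595054233 - 83/5 = 2975271082/5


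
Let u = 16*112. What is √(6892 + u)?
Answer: 2*√2171 ≈ 93.188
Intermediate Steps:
u = 1792
√(6892 + u) = √(6892 + 1792) = √8684 = 2*√2171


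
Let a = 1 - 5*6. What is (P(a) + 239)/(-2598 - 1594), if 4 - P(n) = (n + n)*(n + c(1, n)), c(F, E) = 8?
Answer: 975/4192 ≈ 0.23259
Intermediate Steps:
a = -29 (a = 1 - 30 = -29)
P(n) = 4 - 2*n*(8 + n) (P(n) = 4 - (n + n)*(n + 8) = 4 - 2*n*(8 + n))
(P(a) + 239)/(-2598 - 1594) = ((4 - 16*(-29) - 2*(-29)**2) + 239)/(-2598 - 1594) = ((4 + 464 - 2*841) + 239)/(-4192) = ((4 + 464 - 1682) + 239)*(-1/4192) = (-1214 + 239)*(-1/4192) = -975*(-1/4192) = 975/4192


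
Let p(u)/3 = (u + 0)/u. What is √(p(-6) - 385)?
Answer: I*√382 ≈ 19.545*I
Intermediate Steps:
p(u) = 3 (p(u) = 3*((u + 0)/u) = 3*(u/u) = 3*1 = 3)
√(p(-6) - 385) = √(3 - 385) = √(-382) = I*√382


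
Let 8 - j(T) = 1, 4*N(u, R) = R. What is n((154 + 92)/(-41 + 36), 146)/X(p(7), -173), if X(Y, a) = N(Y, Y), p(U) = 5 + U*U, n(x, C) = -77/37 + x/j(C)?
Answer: -23594/34965 ≈ -0.67479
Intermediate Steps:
N(u, R) = R/4
j(T) = 7 (j(T) = 8 - 1*1 = 8 - 1 = 7)
n(x, C) = -77/37 + x/7
p(U) = 5 + U²
X(Y, a) = Y/4
n((154 + 92)/(-41 + 36), 146)/X(p(7), -173) = (-77/37 + ((154 + 92)/(-41 + 36))/7)/(((5 + 7²)/4)) = (-77/37 + (246/(-5))/7)/(((5 + 49)/4)) = (-77/37 + (246*(-⅕))/7)/(((¼)*54)) = (-77/37 + (⅐)*(-246/5))/(27/2) = (-77/37 - 246/35)*(2/27) = -11797/1295*2/27 = -23594/34965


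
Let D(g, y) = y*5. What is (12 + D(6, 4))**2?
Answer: 1024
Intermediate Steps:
D(g, y) = 5*y
(12 + D(6, 4))**2 = (12 + 5*4)**2 = (12 + 20)**2 = 32**2 = 1024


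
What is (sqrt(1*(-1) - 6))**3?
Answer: -7*I*sqrt(7) ≈ -18.52*I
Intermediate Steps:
(sqrt(1*(-1) - 6))**3 = (sqrt(-1 - 6))**3 = (sqrt(-7))**3 = (I*sqrt(7))**3 = -7*I*sqrt(7)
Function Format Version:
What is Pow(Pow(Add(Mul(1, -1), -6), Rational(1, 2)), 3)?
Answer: Mul(-7, I, Pow(7, Rational(1, 2))) ≈ Mul(-18.520, I)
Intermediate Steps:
Pow(Pow(Add(Mul(1, -1), -6), Rational(1, 2)), 3) = Pow(Pow(Add(-1, -6), Rational(1, 2)), 3) = Pow(Pow(-7, Rational(1, 2)), 3) = Pow(Mul(I, Pow(7, Rational(1, 2))), 3) = Mul(-7, I, Pow(7, Rational(1, 2)))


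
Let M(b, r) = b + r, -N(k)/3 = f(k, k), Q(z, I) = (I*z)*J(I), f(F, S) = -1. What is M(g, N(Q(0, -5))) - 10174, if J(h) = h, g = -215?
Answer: -10386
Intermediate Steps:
Q(z, I) = z*I² (Q(z, I) = (I*z)*I = z*I²)
N(k) = 3 (N(k) = -3*(-1) = 3)
M(g, N(Q(0, -5))) - 10174 = (-215 + 3) - 10174 = -212 - 10174 = -10386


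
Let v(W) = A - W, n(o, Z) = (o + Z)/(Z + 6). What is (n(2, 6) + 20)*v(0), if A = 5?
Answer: 310/3 ≈ 103.33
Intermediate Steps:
n(o, Z) = (Z + o)/(6 + Z)
v(W) = 5 - W
(n(2, 6) + 20)*v(0) = ((6 + 2)/(6 + 6) + 20)*(5 - 1*0) = (8/12 + 20)*(5 + 0) = ((1/12)*8 + 20)*5 = (2/3 + 20)*5 = (62/3)*5 = 310/3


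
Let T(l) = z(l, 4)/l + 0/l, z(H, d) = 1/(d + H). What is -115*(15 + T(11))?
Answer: -56948/33 ≈ -1725.7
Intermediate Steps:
z(H, d) = 1/(H + d)
T(l) = 1/(l*(4 + l)) (T(l) = 1/((l + 4)*l) + 0/l = 1/((4 + l)*l) + 0 = 1/(l*(4 + l)) + 0 = 1/(l*(4 + l)))
-115*(15 + T(11)) = -115*(15 + 1/(11*(4 + 11))) = -115*(15 + (1/11)/15) = -115*(15 + (1/11)*(1/15)) = -115*(15 + 1/165) = -115*2476/165 = -56948/33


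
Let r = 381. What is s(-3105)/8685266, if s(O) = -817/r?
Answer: -817/3309086346 ≈ -2.4690e-7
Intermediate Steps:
s(O) = -817/381
s(-3105)/8685266 = -817/381/8685266 = -817/381*1/8685266 = -817/3309086346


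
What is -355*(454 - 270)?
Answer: -65320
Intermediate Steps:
-355*(454 - 270) = -355*184 = -65320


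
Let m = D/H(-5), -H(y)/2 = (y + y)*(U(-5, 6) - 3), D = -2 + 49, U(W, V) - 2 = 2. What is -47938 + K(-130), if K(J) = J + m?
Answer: -961313/20 ≈ -48066.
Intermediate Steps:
U(W, V) = 4 (U(W, V) = 2 + 2 = 4)
D = 47
H(y) = -4*y (H(y) = -2*(y + y)*(4 - 3) = -2*2*y = -4*y)
m = 47/20 (m = 47/((-4*(-5))) = 47/20 ≈ 2.3500)
K(J) = 47/20 + J (K(J) = J + 47/20 = 47/20 + J)
-47938 + K(-130) = -47938 + (47/20 - 130) = -47938 - 2553/20 = -961313/20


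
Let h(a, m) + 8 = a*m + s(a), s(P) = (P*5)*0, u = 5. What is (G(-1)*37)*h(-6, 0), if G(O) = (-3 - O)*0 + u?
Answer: -1480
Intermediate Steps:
s(P) = 0 (s(P) = (5*P)*0 = 0)
h(a, m) = -8 + a*m (h(a, m) = -8 + (a*m + 0) = -8 + a*m)
G(O) = 5 (G(O) = (-3 - O)*0 + 5 = 0 + 5 = 5)
(G(-1)*37)*h(-6, 0) = (5*37)*(-8 - 6*0) = 185*(-8 + 0) = 185*(-8) = -1480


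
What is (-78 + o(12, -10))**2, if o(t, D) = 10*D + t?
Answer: 27556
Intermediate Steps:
o(t, D) = t + 10*D
(-78 + o(12, -10))**2 = (-78 + (12 + 10*(-10)))**2 = (-78 + (12 - 100))**2 = (-78 - 88)**2 = (-166)**2 = 27556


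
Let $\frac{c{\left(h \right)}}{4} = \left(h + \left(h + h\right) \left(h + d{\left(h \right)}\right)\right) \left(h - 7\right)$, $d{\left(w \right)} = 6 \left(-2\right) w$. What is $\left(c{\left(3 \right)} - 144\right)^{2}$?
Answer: $8856576$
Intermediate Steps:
$d{\left(w \right)} = - 12 w$
$c{\left(h \right)} = 4 \left(-7 + h\right) \left(h - 22 h^{2}\right)$ ($c{\left(h \right)} = 4 \left(h + \left(h + h\right) \left(h - 12 h\right)\right) \left(h - 7\right) = 4 \left(h + 2 h \left(- 11 h\right)\right) \left(-7 + h\right) = 4 \left(h - 22 h^{2}\right) \left(-7 + h\right) = 4 \left(-7 + h\right) \left(h - 22 h^{2}\right)$)
$\left(c{\left(3 \right)} - 144\right)^{2} = \left(4 \cdot 3 \left(-7 - 22 \cdot 3^{2} + 155 \cdot 3\right) - 144\right)^{2} = \left(4 \cdot 3 \left(-7 - 198 + 465\right) - 144\right)^{2} = \left(4 \cdot 3 \cdot 260 - 144\right)^{2} = \left(3120 - 144\right)^{2} = 2976^{2} = 8856576$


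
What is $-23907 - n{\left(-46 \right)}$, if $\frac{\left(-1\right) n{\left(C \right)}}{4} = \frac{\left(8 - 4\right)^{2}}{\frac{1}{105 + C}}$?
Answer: $-20131$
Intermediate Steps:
$n{\left(C \right)} = -6720 - 64 C$ ($n{\left(C \right)} = - 4 \frac{\left(8 - 4\right)^{2}}{\frac{1}{105 + C}} = - 4 \cdot 4^{2} \left(105 + C\right) = - 4 \cdot 16 \left(105 + C\right) = - 4 \left(1680 + 16 C\right) = -6720 - 64 C$)
$-23907 - n{\left(-46 \right)} = -23907 - \left(-6720 - -2944\right) = -23907 - \left(-6720 + 2944\right) = -23907 - -3776 = -23907 + 3776 = -20131$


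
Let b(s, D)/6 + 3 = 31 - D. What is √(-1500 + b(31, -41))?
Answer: I*√1086 ≈ 32.955*I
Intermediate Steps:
b(s, D) = 168 - 6*D (b(s, D) = -18 + 6*(31 - D) = -18 + (186 - 6*D) = 168 - 6*D)
√(-1500 + b(31, -41)) = √(-1500 + (168 - 6*(-41))) = √(-1500 + (168 + 246)) = √(-1500 + 414) = √(-1086) = I*√1086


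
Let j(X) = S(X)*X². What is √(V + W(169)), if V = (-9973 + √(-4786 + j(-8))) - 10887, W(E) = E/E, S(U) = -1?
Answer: √(-20859 + 5*I*√194) ≈ 0.241 + 144.43*I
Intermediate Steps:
W(E) = 1
j(X) = -X²
V = -20860 + 5*I*√194 (V = (-9973 + √(-4786 - 1*(-8)²)) - 10887 = (-9973 + √(-4786 - 1*64)) - 10887 = (-9973 + √(-4786 - 64)) - 10887 = (-9973 + √(-4850)) - 10887 = (-9973 + 5*I*√194) - 10887 = -20860 + 5*I*√194 ≈ -20860.0 + 69.642*I)
√(V + W(169)) = √((-20860 + 5*I*√194) + 1) = √(-20859 + 5*I*√194)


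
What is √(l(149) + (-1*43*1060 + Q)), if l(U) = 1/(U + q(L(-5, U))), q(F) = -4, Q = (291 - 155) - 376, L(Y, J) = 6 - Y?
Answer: 3*I*√107040595/145 ≈ 214.06*I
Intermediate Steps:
Q = -240 (Q = 136 - 376 = -240)
l(U) = 1/(-4 + U) (l(U) = 1/(U - 4) = 1/(-4 + U))
√(l(149) + (-1*43*1060 + Q)) = √(1/(-4 + 149) + (-1*43*1060 - 240)) = √(1/145 + (-43*1060 - 240)) = √(1/145 + (-45580 - 240)) = √(1/145 - 45820) = √(-6643899/145) = 3*I*√107040595/145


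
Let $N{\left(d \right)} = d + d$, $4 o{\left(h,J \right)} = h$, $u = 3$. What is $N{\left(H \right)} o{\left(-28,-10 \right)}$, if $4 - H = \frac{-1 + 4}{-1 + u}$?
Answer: $-35$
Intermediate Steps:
$o{\left(h,J \right)} = \frac{h}{4}$
$H = \frac{5}{2}$ ($H = 4 - \frac{-1 + 4}{-1 + 3} = 4 - \frac{3}{2} = \frac{5}{2} \approx 2.5$)
$N{\left(d \right)} = 2 d$
$N{\left(H \right)} o{\left(-28,-10 \right)} = 2 \cdot \frac{5}{2} \cdot \frac{1}{4} \left(-28\right) = 5 \left(-7\right) = -35$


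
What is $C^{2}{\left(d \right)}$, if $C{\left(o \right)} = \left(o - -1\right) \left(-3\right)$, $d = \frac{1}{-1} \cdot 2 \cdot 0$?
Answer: $9$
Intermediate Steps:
$d = 0$ ($d = \left(-1\right) 2 \cdot 0 = \left(-2\right) 0 = 0$)
$C{\left(o \right)} = -3 - 3 o$ ($C{\left(o \right)} = \left(o + 1\right) \left(-3\right) = \left(1 + o\right) \left(-3\right) = -3 - 3 o$)
$C^{2}{\left(d \right)} = \left(-3 - 0\right)^{2} = \left(-3 + 0\right)^{2} = \left(-3\right)^{2} = 9$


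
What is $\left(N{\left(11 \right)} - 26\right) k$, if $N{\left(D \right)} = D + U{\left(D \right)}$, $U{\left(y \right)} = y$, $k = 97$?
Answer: $-388$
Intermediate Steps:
$N{\left(D \right)} = 2 D$ ($N{\left(D \right)} = D + D = 2 D$)
$\left(N{\left(11 \right)} - 26\right) k = \left(2 \cdot 11 - 26\right) 97 = \left(22 - 26\right) 97 = \left(-4\right) 97 = -388$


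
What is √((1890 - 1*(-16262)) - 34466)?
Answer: I*√16314 ≈ 127.73*I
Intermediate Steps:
√((1890 - 1*(-16262)) - 34466) = √((1890 + 16262) - 34466) = √(18152 - 34466) = √(-16314) = I*√16314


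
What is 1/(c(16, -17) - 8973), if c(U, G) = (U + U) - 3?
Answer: -1/8944 ≈ -0.00011181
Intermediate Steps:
c(U, G) = -3 + 2*U (c(U, G) = 2*U - 3 = -3 + 2*U)
1/(c(16, -17) - 8973) = 1/((-3 + 2*16) - 8973) = 1/((-3 + 32) - 8973) = 1/(29 - 8973) = 1/(-8944) = -1/8944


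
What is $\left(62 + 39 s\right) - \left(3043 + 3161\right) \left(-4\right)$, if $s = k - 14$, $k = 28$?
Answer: $25424$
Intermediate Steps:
$s = 14$ ($s = 28 - 14 = 14$)
$\left(62 + 39 s\right) - \left(3043 + 3161\right) \left(-4\right) = \left(62 + 39 \cdot 14\right) - \left(3043 + 3161\right) \left(-4\right) = \left(62 + 546\right) - 6204 \left(-4\right) = 608 - -24816 = 608 + 24816 = 25424$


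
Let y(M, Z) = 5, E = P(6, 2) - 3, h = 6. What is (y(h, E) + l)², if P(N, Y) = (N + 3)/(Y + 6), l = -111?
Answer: 11236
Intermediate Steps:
P(N, Y) = (3 + N)/(6 + Y)
E = -15/8 (E = (3 + 6)/(6 + 2) - 3 = 9/8 - 3 = -15/8 ≈ -1.8750)
(y(h, E) + l)² = (5 - 111)² = (-106)² = 11236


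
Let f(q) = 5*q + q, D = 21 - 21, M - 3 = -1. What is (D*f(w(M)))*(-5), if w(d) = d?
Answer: 0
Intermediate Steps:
M = 2 (M = 3 - 1 = 2)
D = 0
f(q) = 6*q
(D*f(w(M)))*(-5) = (0*(6*2))*(-5) = (0*12)*(-5) = 0*(-5) = 0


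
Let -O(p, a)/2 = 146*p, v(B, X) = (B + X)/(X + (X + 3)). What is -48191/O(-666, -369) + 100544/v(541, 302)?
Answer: 3956208661721/54646632 ≈ 72396.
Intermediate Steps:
v(B, X) = (B + X)/(3 + 2*X) (v(B, X) = (B + X)/(X + (3 + X)) = (B + X)/(3 + 2*X))
O(p, a) = -292*p
-48191/O(-666, -369) + 100544/v(541, 302) = -48191/((-292*(-666))) + 100544/(((541 + 302)/(3 + 2*302))) = -48191/194472 + 100544/((843/(3 + 604))) = -48191*1/194472 + 100544/((843/607)) = -48191/194472 + 100544/(((1/607)*843)) = -48191/194472 + 100544/(843/607) = -48191/194472 + 100544*(607/843) = -48191/194472 + 61030208/843 = 3956208661721/54646632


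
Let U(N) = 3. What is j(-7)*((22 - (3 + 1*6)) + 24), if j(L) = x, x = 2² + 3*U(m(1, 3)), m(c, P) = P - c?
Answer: 481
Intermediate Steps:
x = 13 (x = 2² + 3*3 = 4 + 9 = 13)
j(L) = 13
j(-7)*((22 - (3 + 1*6)) + 24) = 13*((22 - (3 + 1*6)) + 24) = 13*((22 - (3 + 6)) + 24) = 13*((22 - 1*9) + 24) = 13*((22 - 9) + 24) = 13*(13 + 24) = 13*37 = 481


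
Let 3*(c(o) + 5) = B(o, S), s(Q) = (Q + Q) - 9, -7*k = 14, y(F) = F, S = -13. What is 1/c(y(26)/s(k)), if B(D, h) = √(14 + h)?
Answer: -3/14 ≈ -0.21429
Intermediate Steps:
k = -2 (k = -⅐*14 = -2)
s(Q) = -9 + 2*Q (s(Q) = 2*Q - 9 = -9 + 2*Q)
c(o) = -14/3 (c(o) = -5 + √(14 - 13)/3 = -5 + √1/3 = -5 + (⅓)*1 = -5 + ⅓ = -14/3)
1/c(y(26)/s(k)) = 1/(-14/3) = -3/14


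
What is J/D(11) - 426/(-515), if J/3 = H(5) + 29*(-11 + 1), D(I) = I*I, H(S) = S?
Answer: -388779/62315 ≈ -6.2389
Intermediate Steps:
D(I) = I²
J = -855 (J = 3*(5 + 29*(-11 + 1)) = 3*(5 + 29*(-10)) = 3*(5 - 290) = 3*(-285) = -855)
J/D(11) - 426/(-515) = -855/(11²) - 426/(-515) = -855/121 - 426*(-1/515) = -855*1/121 + 426/515 = -855/121 + 426/515 = -388779/62315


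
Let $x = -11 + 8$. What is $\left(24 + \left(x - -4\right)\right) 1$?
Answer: $25$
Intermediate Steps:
$x = -3$
$\left(24 + \left(x - -4\right)\right) 1 = \left(24 - -1\right) 1 = \left(24 + \left(-3 + 4\right)\right) 1 = \left(24 + 1\right) 1 = 25 \cdot 1 = 25$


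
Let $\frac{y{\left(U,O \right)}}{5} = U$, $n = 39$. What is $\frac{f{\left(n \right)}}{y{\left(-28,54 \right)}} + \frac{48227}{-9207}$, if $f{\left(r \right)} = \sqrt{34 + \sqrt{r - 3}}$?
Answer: $- \frac{48227}{9207} - \frac{\sqrt{10}}{70} \approx -5.2833$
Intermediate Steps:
$y{\left(U,O \right)} = 5 U$
$f{\left(r \right)} = \sqrt{34 + \sqrt{-3 + r}}$
$\frac{f{\left(n \right)}}{y{\left(-28,54 \right)}} + \frac{48227}{-9207} = \frac{\sqrt{34 + \sqrt{-3 + 39}}}{5 \left(-28\right)} + \frac{48227}{-9207} = \frac{\sqrt{34 + \sqrt{36}}}{-140} + 48227 \left(- \frac{1}{9207}\right) = \sqrt{34 + 6} \left(- \frac{1}{140}\right) - \frac{48227}{9207} = \sqrt{40} \left(- \frac{1}{140}\right) - \frac{48227}{9207} = 2 \sqrt{10} \left(- \frac{1}{140}\right) - \frac{48227}{9207} = - \frac{\sqrt{10}}{70} - \frac{48227}{9207} = - \frac{48227}{9207} - \frac{\sqrt{10}}{70}$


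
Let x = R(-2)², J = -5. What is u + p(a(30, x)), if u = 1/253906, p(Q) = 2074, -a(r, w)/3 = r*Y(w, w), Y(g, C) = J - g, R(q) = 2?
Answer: 526601045/253906 ≈ 2074.0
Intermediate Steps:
x = 4 (x = 2² = 4)
Y(g, C) = -5 - g
a(r, w) = -3*r*(-5 - w)
u = 1/253906 ≈ 3.9385e-6
u + p(a(30, x)) = 1/253906 + 2074 = 526601045/253906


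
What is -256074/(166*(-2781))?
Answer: 42679/76941 ≈ 0.55470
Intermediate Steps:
-256074/(166*(-2781)) = -256074/(-461646) = -256074*(-1/461646) = 42679/76941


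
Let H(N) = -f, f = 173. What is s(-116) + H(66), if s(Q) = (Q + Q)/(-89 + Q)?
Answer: -35233/205 ≈ -171.87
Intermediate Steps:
H(N) = -173 (H(N) = -1*173 = -173)
s(Q) = 2*Q/(-89 + Q) (s(Q) = (2*Q)/(-89 + Q) = 2*Q/(-89 + Q))
s(-116) + H(66) = 2*(-116)/(-89 - 116) - 173 = 2*(-116)/(-205) - 173 = 2*(-116)*(-1/205) - 173 = 232/205 - 173 = -35233/205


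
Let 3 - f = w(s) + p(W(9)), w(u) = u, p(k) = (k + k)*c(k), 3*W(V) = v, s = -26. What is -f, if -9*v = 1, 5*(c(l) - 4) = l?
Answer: -106783/3645 ≈ -29.296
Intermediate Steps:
c(l) = 4 + l/5
v = -1/9 (v = -1/9*1 = -1/9 ≈ -0.11111)
W(V) = -1/27 (W(V) = (1/3)*(-1/9) = -1/27)
p(k) = 2*k*(4 + k/5) (p(k) = (k + k)*(4 + k/5) = (2*k)*(4 + k/5) = 2*k*(4 + k/5))
f = 106783/3645 (f = 3 - (-26 + (2/5)*(-1/27)*(20 - 1/27)) = 3 - (-26 + (2/5)*(-1/27)*(539/27)) = 3 - (-26 - 1078/3645) = 3 - 1*(-95848/3645) = 3 + 95848/3645 = 106783/3645 ≈ 29.296)
-f = -1*106783/3645 = -106783/3645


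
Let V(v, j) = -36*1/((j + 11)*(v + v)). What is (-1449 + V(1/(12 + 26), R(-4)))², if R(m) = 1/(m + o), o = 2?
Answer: 112338801/49 ≈ 2.2926e+6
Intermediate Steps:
R(m) = 1/(2 + m) (R(m) = 1/(m + 2) = 1/(2 + m))
V(v, j) = -18/(v*(11 + j)) (V(v, j) = -36*1/(2*v*(11 + j)) = -18/(v*(11 + j)))
(-1449 + V(1/(12 + 26), R(-4)))² = (-1449 - 18/((1/(12 + 26))*(11 + 1/(2 - 4))))² = (-1449 - 18/((1/38)*(11 + 1/(-2))))² = (-1449 - 18/(1/38*(11 - ½)))² = (-1449 - 18*38/21/2)² = (-1449 - 18*38*2/21)² = (-1449 - 456/7)² = (-10599/7)² = 112338801/49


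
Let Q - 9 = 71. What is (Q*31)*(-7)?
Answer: -17360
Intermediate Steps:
Q = 80 (Q = 9 + 71 = 80)
(Q*31)*(-7) = (80*31)*(-7) = 2480*(-7) = -17360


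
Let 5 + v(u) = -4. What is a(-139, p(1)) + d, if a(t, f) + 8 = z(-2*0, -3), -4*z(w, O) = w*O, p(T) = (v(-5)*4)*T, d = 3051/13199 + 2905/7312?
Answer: -711436697/96511088 ≈ -7.3716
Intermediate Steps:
d = 60652007/96511088 (d = 3051*(1/13199) + 2905*(1/7312) = 3051/13199 + 2905/7312 = 60652007/96511088 ≈ 0.62845)
v(u) = -9 (v(u) = -5 - 4 = -9)
p(T) = -36*T (p(T) = (-9*4)*T = -36*T)
z(w, O) = -O*w/4 (z(w, O) = -w*O/4 = -O*w/4)
a(t, f) = -8 (a(t, f) = -8 - ¼*(-3)*(-2*0) = -8 - ¼*(-3)*0 = -8 + 0 = -8)
a(-139, p(1)) + d = -8 + 60652007/96511088 = -711436697/96511088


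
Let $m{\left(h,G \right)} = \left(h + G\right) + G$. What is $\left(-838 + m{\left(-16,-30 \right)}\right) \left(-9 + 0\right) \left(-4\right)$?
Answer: $-32904$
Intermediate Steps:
$m{\left(h,G \right)} = h + 2 G$ ($m{\left(h,G \right)} = \left(G + h\right) + G = h + 2 G$)
$\left(-838 + m{\left(-16,-30 \right)}\right) \left(-9 + 0\right) \left(-4\right) = \left(-838 + \left(-16 + 2 \left(-30\right)\right)\right) \left(-9 + 0\right) \left(-4\right) = \left(-838 - 76\right) \left(\left(-9\right) \left(-4\right)\right) = \left(-838 - 76\right) 36 = \left(-914\right) 36 = -32904$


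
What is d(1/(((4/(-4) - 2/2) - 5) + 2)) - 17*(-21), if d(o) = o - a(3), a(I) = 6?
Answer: 1754/5 ≈ 350.80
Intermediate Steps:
d(o) = -6 + o (d(o) = o - 1*6 = o - 6 = -6 + o)
d(1/(((4/(-4) - 2/2) - 5) + 2)) - 17*(-21) = (-6 + 1/(((4/(-4) - 2/2) - 5) + 2)) - 17*(-21) = (-6 + 1/(((4*(-1/4) - 2*1/2) - 5) + 2)) + 357 = (-6 + 1/(((-1 - 1) - 5) + 2)) + 357 = (-6 + 1/((-2 - 5) + 2)) + 357 = (-6 + 1/(-7 + 2)) + 357 = (-6 + 1/(-5)) + 357 = (-6 - 1/5) + 357 = -31/5 + 357 = 1754/5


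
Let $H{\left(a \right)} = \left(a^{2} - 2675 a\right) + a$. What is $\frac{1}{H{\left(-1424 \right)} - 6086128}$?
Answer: $- \frac{1}{250576} \approx -3.9908 \cdot 10^{-6}$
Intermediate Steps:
$H{\left(a \right)} = a^{2} - 2674 a$
$\frac{1}{H{\left(-1424 \right)} - 6086128} = \frac{1}{- 1424 \left(-2674 - 1424\right) - 6086128} = \frac{1}{\left(-1424\right) \left(-4098\right) - 6086128} = \frac{1}{5835552 - 6086128} = \frac{1}{-250576} = - \frac{1}{250576}$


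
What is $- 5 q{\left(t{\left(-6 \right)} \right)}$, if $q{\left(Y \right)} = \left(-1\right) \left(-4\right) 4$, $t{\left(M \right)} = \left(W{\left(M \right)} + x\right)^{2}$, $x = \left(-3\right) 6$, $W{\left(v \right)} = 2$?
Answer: $-80$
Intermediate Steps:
$x = -18$
$t{\left(M \right)} = 256$ ($t{\left(M \right)} = \left(2 - 18\right)^{2} = \left(-16\right)^{2} = 256$)
$q{\left(Y \right)} = 16$ ($q{\left(Y \right)} = 4 \cdot 4 = 16$)
$- 5 q{\left(t{\left(-6 \right)} \right)} = \left(-5\right) 16 = -80$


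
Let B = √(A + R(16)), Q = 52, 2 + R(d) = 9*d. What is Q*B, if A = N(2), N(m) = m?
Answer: 624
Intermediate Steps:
R(d) = -2 + 9*d
A = 2
B = 12 (B = √(2 + (-2 + 9*16)) = √(2 + (-2 + 144)) = √(2 + 142) = √144 = 12)
Q*B = 52*12 = 624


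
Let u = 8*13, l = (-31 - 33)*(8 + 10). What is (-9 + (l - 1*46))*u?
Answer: -125528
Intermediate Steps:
l = -1152 (l = -64*18 = -1152)
u = 104
(-9 + (l - 1*46))*u = (-9 + (-1152 - 1*46))*104 = (-9 + (-1152 - 46))*104 = (-9 - 1198)*104 = -1207*104 = -125528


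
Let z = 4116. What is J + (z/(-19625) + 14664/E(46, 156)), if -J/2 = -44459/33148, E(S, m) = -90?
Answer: -156576541927/975794250 ≈ -160.46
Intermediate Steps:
J = 44459/16574 (J = -(-88918)/33148 = -2*(-44459/33148) = 44459/16574 ≈ 2.6825)
J + (z/(-19625) + 14664/E(46, 156)) = 44459/16574 + (4116/(-19625) + 14664/(-90)) = 44459/16574 + (4116*(-1/19625) + 14664*(-1/90)) = 44459/16574 + (-4116/19625 - 2444/15) = 44459/16574 - 9605048/58875 = -156576541927/975794250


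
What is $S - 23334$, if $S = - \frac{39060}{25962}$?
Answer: $- \frac{100972728}{4327} \approx -23336.0$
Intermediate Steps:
$S = - \frac{6510}{4327}$ ($S = \left(-39060\right) \frac{1}{25962} = - \frac{6510}{4327} \approx -1.5045$)
$S - 23334 = - \frac{6510}{4327} - 23334 = - \frac{100972728}{4327}$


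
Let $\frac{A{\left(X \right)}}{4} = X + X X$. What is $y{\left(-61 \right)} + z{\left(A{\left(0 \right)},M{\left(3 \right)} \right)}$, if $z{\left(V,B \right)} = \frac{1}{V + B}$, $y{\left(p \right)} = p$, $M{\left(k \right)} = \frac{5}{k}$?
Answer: $- \frac{302}{5} \approx -60.4$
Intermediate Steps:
$A{\left(X \right)} = 4 X + 4 X^{2}$ ($A{\left(X \right)} = 4 \left(X + X X\right) = 4 \left(X + X^{2}\right) = 4 X + 4 X^{2}$)
$z{\left(V,B \right)} = \frac{1}{B + V}$
$y{\left(-61 \right)} + z{\left(A{\left(0 \right)},M{\left(3 \right)} \right)} = -61 + \frac{1}{\frac{5}{3} + 4 \cdot 0 \left(1 + 0\right)} = -61 + \frac{1}{5 \cdot \frac{1}{3} + 4 \cdot 0 \cdot 1} = -61 + \frac{1}{\frac{5}{3} + 0} = -61 + \frac{1}{\frac{5}{3}} = -61 + \frac{3}{5} = - \frac{302}{5}$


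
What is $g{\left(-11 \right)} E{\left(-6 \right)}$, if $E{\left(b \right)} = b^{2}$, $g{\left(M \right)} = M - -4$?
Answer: $-252$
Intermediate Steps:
$g{\left(M \right)} = 4 + M$ ($g{\left(M \right)} = M + 4 = 4 + M$)
$g{\left(-11 \right)} E{\left(-6 \right)} = \left(4 - 11\right) \left(-6\right)^{2} = \left(-7\right) 36 = -252$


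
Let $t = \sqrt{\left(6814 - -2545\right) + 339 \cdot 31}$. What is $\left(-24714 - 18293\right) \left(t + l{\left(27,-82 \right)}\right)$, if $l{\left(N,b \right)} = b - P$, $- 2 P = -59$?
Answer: $\frac{9590561}{2} - 86014 \sqrt{4967} \approx -1.2667 \cdot 10^{6}$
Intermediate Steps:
$P = \frac{59}{2}$ ($P = \left(- \frac{1}{2}\right) \left(-59\right) = \frac{59}{2} \approx 29.5$)
$l{\left(N,b \right)} = - \frac{59}{2} + b$ ($l{\left(N,b \right)} = b - \frac{59}{2} = - \frac{59}{2} + b$)
$t = 2 \sqrt{4967}$ ($t = \sqrt{\left(6814 + 2545\right) + 10509} = \sqrt{9359 + 10509} = \sqrt{19868} = 2 \sqrt{4967} \approx 140.95$)
$\left(-24714 - 18293\right) \left(t + l{\left(27,-82 \right)}\right) = \left(-24714 - 18293\right) \left(2 \sqrt{4967} - \frac{223}{2}\right) = - 43007 \left(2 \sqrt{4967} - \frac{223}{2}\right) = - 43007 \left(- \frac{223}{2} + 2 \sqrt{4967}\right) = \frac{9590561}{2} - 86014 \sqrt{4967}$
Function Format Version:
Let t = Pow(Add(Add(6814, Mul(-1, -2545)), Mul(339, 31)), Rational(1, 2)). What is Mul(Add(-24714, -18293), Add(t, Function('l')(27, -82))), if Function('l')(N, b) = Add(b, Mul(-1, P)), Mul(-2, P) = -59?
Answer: Add(Rational(9590561, 2), Mul(-86014, Pow(4967, Rational(1, 2)))) ≈ -1.2667e+6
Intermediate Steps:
P = Rational(59, 2) (P = Mul(Rational(-1, 2), -59) = Rational(59, 2) ≈ 29.500)
Function('l')(N, b) = Add(Rational(-59, 2), b) (Function('l')(N, b) = Add(b, Mul(-1, Rational(59, 2))) = Add(b, Rational(-59, 2)) = Add(Rational(-59, 2), b))
t = Mul(2, Pow(4967, Rational(1, 2))) (t = Pow(Add(Add(6814, 2545), 10509), Rational(1, 2)) = Pow(Add(9359, 10509), Rational(1, 2)) = Pow(19868, Rational(1, 2)) = Mul(2, Pow(4967, Rational(1, 2))) ≈ 140.95)
Mul(Add(-24714, -18293), Add(t, Function('l')(27, -82))) = Mul(Add(-24714, -18293), Add(Mul(2, Pow(4967, Rational(1, 2))), Add(Rational(-59, 2), -82))) = Mul(-43007, Add(Mul(2, Pow(4967, Rational(1, 2))), Rational(-223, 2))) = Mul(-43007, Add(Rational(-223, 2), Mul(2, Pow(4967, Rational(1, 2))))) = Add(Rational(9590561, 2), Mul(-86014, Pow(4967, Rational(1, 2))))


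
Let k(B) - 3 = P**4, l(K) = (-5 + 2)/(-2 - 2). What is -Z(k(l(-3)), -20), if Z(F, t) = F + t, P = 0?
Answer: 17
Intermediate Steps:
l(K) = 3/4 (l(K) = -3/(-4) = -3*(-1/4) = 3/4)
k(B) = 3 (k(B) = 3 + 0**4 = 3 + 0 = 3)
-Z(k(l(-3)), -20) = -(3 - 20) = -1*(-17) = 17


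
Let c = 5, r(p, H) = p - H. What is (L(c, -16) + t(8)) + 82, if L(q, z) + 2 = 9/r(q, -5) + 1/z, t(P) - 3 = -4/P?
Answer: 6667/80 ≈ 83.338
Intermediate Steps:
t(P) = 3 - 4/P
L(q, z) = -2 + 1/z + 9/(5 + q) (L(q, z) = -2 + (9/(q - 1*(-5)) + 1/z) = -2 + (9/(q + 5) + 1/z) = -2 + (9/(5 + q) + 1/z) = -2 + (1/z + 9/(5 + q)) = -2 + 1/z + 9/(5 + q))
(L(c, -16) + t(8)) + 82 = ((5 + 5 - 1*(-16) - 2*5*(-16))/((-16)*(5 + 5)) + (3 - 4/8)) + 82 = (-1/16*(5 + 5 + 16 + 160)/10 + (3 - 4*1/8)) + 82 = (-1/16*1/10*186 + (3 - 1/2)) + 82 = (-93/80 + 5/2) + 82 = 107/80 + 82 = 6667/80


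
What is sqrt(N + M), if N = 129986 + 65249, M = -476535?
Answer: 10*I*sqrt(2813) ≈ 530.38*I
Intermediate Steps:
N = 195235
sqrt(N + M) = sqrt(195235 - 476535) = sqrt(-281300) = 10*I*sqrt(2813)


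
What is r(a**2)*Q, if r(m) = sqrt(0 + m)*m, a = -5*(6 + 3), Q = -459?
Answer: -41826375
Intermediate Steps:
a = -45 (a = -5*9 = -45)
r(m) = m**(3/2) (r(m) = sqrt(m)*m = m**(3/2))
r(a**2)*Q = ((-45)**2)**(3/2)*(-459) = 2025**(3/2)*(-459) = 91125*(-459) = -41826375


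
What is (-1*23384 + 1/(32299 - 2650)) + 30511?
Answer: 211308424/29649 ≈ 7127.0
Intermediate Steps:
(-1*23384 + 1/(32299 - 2650)) + 30511 = (-23384 + 1/29649) + 30511 = -693312215/29649 + 30511 = 211308424/29649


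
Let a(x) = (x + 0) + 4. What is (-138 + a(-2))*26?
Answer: -3536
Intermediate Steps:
a(x) = 4 + x (a(x) = x + 4 = 4 + x)
(-138 + a(-2))*26 = (-138 + (4 - 2))*26 = (-138 + 2)*26 = -136*26 = -3536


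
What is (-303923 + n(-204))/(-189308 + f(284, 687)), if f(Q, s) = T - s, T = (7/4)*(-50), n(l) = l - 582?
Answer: 609418/380165 ≈ 1.6030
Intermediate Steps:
n(l) = -582 + l
T = -175/2 (T = (7*(¼))*(-50) = (7/4)*(-50) = -175/2 ≈ -87.500)
f(Q, s) = -175/2 - s
(-303923 + n(-204))/(-189308 + f(284, 687)) = (-303923 + (-582 - 204))/(-189308 + (-175/2 - 1*687)) = (-303923 - 786)/(-189308 + (-175/2 - 687)) = -304709/(-189308 - 1549/2) = -304709/(-380165/2) = -304709*(-2/380165) = 609418/380165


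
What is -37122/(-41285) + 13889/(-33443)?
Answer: 29046247/60030185 ≈ 0.48386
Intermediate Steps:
-37122/(-41285) + 13889/(-33443) = -37122*(-1/41285) + 13889*(-1/33443) = 1614/1795 - 13889/33443 = 29046247/60030185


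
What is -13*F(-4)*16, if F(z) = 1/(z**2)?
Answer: -13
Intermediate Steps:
F(z) = z**(-2)
-13*F(-4)*16 = -13/(-4)**2*16 = -13*1/16*16 = -13/16*16 = -13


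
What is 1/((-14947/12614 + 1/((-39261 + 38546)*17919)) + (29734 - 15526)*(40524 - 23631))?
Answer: 161611640190/38789337867760904251 ≈ 4.1664e-9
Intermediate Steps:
1/((-14947/12614 + 1/((-39261 + 38546)*17919)) + (29734 - 15526)*(40524 - 23631)) = 1/((-14947*1/12614 + (1/17919)/(-715)) + 14208*16893) = 1/((-14947/12614 - 1/715*1/17919) + 240015744) = 1/((-14947/12614 - 1/12812085) + 240015744) = 1/(-191502247109/161611640190 + 240015744) = 1/(38789337867760904251/161611640190) = 161611640190/38789337867760904251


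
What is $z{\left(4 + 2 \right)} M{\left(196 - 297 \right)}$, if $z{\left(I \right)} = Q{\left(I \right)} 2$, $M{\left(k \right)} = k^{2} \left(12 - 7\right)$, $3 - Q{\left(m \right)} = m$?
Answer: $-306030$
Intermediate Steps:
$Q{\left(m \right)} = 3 - m$
$M{\left(k \right)} = 5 k^{2}$ ($M{\left(k \right)} = k^{2} \cdot 5 = 5 k^{2}$)
$z{\left(I \right)} = 6 - 2 I$ ($z{\left(I \right)} = \left(3 - I\right) 2 = 6 - 2 I$)
$z{\left(4 + 2 \right)} M{\left(196 - 297 \right)} = \left(6 - 2 \left(4 + 2\right)\right) 5 \left(196 - 297\right)^{2} = \left(6 - 12\right) 5 \left(196 - 297\right)^{2} = \left(6 - 12\right) 5 \left(-101\right)^{2} = - 6 \cdot 5 \cdot 10201 = \left(-6\right) 51005 = -306030$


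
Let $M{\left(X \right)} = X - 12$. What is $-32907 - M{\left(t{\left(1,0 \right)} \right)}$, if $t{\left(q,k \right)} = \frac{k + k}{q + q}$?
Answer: $-32895$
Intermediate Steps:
$t{\left(q,k \right)} = \frac{k}{q}$ ($t{\left(q,k \right)} = \frac{2 k}{2 q} = 2 k \frac{1}{2 q} = \frac{k}{q}$)
$M{\left(X \right)} = -12 + X$
$-32907 - M{\left(t{\left(1,0 \right)} \right)} = -32907 - \left(-12 + \frac{0}{1}\right) = -32907 - \left(-12 + 0 \cdot 1\right) = -32907 - \left(-12 + 0\right) = -32907 - -12 = -32907 + 12 = -32895$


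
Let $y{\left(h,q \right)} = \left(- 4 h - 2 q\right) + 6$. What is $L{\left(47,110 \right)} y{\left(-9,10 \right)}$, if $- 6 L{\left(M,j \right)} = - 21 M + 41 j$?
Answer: $- \frac{38753}{3} \approx -12918.0$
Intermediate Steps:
$y{\left(h,q \right)} = 6 - 4 h - 2 q$
$L{\left(M,j \right)} = - \frac{41 j}{6} + \frac{7 M}{2}$ ($L{\left(M,j \right)} = - \frac{- 21 M + 41 j}{6} = - \frac{41 j}{6} + \frac{7 M}{2}$)
$L{\left(47,110 \right)} y{\left(-9,10 \right)} = \left(\left(- \frac{41}{6}\right) 110 + \frac{7}{2} \cdot 47\right) \left(6 - -36 - 20\right) = \left(- \frac{2255}{3} + \frac{329}{2}\right) \left(6 + 36 - 20\right) = \left(- \frac{3523}{6}\right) 22 = - \frac{38753}{3}$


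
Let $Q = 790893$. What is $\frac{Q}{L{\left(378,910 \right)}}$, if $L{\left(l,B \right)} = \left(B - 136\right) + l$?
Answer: $\frac{87877}{128} \approx 686.54$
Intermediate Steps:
$L{\left(l,B \right)} = -136 + B + l$ ($L{\left(l,B \right)} = \left(-136 + B\right) + l = -136 + B + l$)
$\frac{Q}{L{\left(378,910 \right)}} = \frac{790893}{-136 + 910 + 378} = \frac{790893}{1152} = 790893 \cdot \frac{1}{1152} = \frac{87877}{128}$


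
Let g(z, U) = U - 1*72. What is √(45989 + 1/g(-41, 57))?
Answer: √10347510/15 ≈ 214.45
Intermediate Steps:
g(z, U) = -72 + U (g(z, U) = U - 72 = -72 + U)
√(45989 + 1/g(-41, 57)) = √(45989 + 1/(-72 + 57)) = √(45989 + 1/(-15)) = √(45989 - 1/15) = √(689834/15) = √10347510/15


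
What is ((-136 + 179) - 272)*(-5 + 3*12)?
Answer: -7099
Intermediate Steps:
((-136 + 179) - 272)*(-5 + 3*12) = (43 - 272)*(-5 + 36) = -229*31 = -7099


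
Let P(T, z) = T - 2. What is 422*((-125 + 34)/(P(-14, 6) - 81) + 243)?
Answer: 9985364/97 ≈ 1.0294e+5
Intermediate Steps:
P(T, z) = -2 + T
422*((-125 + 34)/(P(-14, 6) - 81) + 243) = 422*((-125 + 34)/((-2 - 14) - 81) + 243) = 422*(-91/(-16 - 81) + 243) = 422*(-91/(-97) + 243) = 422*(-91*(-1/97) + 243) = 422*(91/97 + 243) = 422*(23662/97) = 9985364/97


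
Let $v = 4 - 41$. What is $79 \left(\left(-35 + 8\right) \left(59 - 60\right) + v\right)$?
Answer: $-790$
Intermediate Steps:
$v = -37$ ($v = 4 - 41 = -37$)
$79 \left(\left(-35 + 8\right) \left(59 - 60\right) + v\right) = 79 \left(\left(-35 + 8\right) \left(59 - 60\right) - 37\right) = 79 \left(\left(-27\right) \left(-1\right) - 37\right) = 79 \left(27 - 37\right) = 79 \left(-10\right) = -790$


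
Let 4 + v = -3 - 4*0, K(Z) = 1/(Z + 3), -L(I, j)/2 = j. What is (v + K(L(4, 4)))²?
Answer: 1296/25 ≈ 51.840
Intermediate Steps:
L(I, j) = -2*j
K(Z) = 1/(3 + Z)
v = -7 (v = -4 + (-3 - 4*0) = -4 + (-3 + 0) = -4 - 3 = -7)
(v + K(L(4, 4)))² = (-7 + 1/(3 - 2*4))² = (-7 + 1/(3 - 8))² = (-7 + 1/(-5))² = (-7 - ⅕)² = (-36/5)² = 1296/25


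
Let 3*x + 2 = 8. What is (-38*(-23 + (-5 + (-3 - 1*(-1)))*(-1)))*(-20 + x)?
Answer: -10944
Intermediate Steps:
x = 2 (x = -2/3 + (1/3)*8 = -2/3 + 8/3 = 2)
(-38*(-23 + (-5 + (-3 - 1*(-1)))*(-1)))*(-20 + x) = (-38*(-23 + (-5 + (-3 - 1*(-1)))*(-1)))*(-20 + 2) = -38*(-23 + (-5 + (-3 + 1))*(-1))*(-18) = -38*(-23 + (-5 - 2)*(-1))*(-18) = -38*(-23 - 7*(-1))*(-18) = -38*(-23 + 7)*(-18) = -38*(-16)*(-18) = 608*(-18) = -10944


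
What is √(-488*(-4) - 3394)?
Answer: I*√1442 ≈ 37.974*I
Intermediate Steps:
√(-488*(-4) - 3394) = √(1952 - 3394) = √(-1442) = I*√1442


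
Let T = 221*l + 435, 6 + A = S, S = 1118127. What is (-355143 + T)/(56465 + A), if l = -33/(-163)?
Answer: -57810111/191457518 ≈ -0.30195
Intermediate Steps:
l = 33/163 (l = -33*(-1/163) = 33/163 ≈ 0.20245)
A = 1118121 (A = -6 + 1118127 = 1118121)
T = 78198/163 (T = 221*(33/163) + 435 = 7293/163 + 435 = 78198/163 ≈ 479.74)
(-355143 + T)/(56465 + A) = (-355143 + 78198/163)/(56465 + 1118121) = -57810111/163/1174586 = -57810111/163*1/1174586 = -57810111/191457518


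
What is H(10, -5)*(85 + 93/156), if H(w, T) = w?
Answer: 22255/26 ≈ 855.96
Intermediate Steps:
H(10, -5)*(85 + 93/156) = 10*(85 + 93/156) = 10*(85 + 93*(1/156)) = 10*(85 + 31/52) = 10*(4451/52) = 22255/26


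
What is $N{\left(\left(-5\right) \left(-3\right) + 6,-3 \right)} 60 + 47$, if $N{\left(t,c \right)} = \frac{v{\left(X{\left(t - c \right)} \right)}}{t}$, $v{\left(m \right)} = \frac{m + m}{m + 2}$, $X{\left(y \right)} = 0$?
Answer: $47$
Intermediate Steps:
$v{\left(m \right)} = \frac{2 m}{2 + m}$
$N{\left(t,c \right)} = 0$ ($N{\left(t,c \right)} = \frac{2 \cdot 0 \frac{1}{2 + 0}}{t} = \frac{2 \cdot 0 \cdot \frac{1}{2}}{t} = \frac{0}{t} = 0$)
$N{\left(\left(-5\right) \left(-3\right) + 6,-3 \right)} 60 + 47 = 0 \cdot 60 + 47 = 0 + 47 = 47$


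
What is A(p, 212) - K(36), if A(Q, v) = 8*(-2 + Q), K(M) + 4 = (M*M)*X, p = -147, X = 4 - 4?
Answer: -1188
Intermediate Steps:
X = 0
K(M) = -4 (K(M) = -4 + (M*M)*0 = -4 + M²*0 = -4 + 0 = -4)
A(Q, v) = -16 + 8*Q
A(p, 212) - K(36) = (-16 + 8*(-147)) - 1*(-4) = (-16 - 1176) + 4 = -1192 + 4 = -1188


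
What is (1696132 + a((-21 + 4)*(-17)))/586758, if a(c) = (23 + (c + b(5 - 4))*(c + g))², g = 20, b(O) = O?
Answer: 8035770821/586758 ≈ 13695.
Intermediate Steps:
a(c) = (23 + (1 + c)*(20 + c))² (a(c) = (23 + (c + (5 - 4))*(c + 20))² = (23 + (c + 1)*(20 + c))² = (23 + (1 + c)*(20 + c))²)
(1696132 + a((-21 + 4)*(-17)))/586758 = (1696132 + (43 + ((-21 + 4)*(-17))² + 21*((-21 + 4)*(-17)))²)/586758 = (1696132 + (43 + (-17*(-17))² + 21*(-17*(-17)))²)*(1/586758) = (1696132 + (43 + 289² + 21*289)²)*(1/586758) = (1696132 + (43 + 83521 + 6069)²)*(1/586758) = (1696132 + 89633²)*(1/586758) = (1696132 + 8034074689)*(1/586758) = 8035770821*(1/586758) = 8035770821/586758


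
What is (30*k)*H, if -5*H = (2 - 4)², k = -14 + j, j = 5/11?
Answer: 3576/11 ≈ 325.09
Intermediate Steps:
j = 5/11 (j = 5*(1/11) = 5/11 ≈ 0.45455)
k = -149/11 (k = -14 + 5/11 = -149/11 ≈ -13.545)
H = -⅘ (H = -(2 - 4)²/5 = -⅕*(-2)² = -⅕*4 = -⅘ ≈ -0.80000)
(30*k)*H = (30*(-149/11))*(-⅘) = -4470/11*(-⅘) = 3576/11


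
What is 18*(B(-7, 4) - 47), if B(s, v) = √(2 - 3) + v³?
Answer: 306 + 18*I ≈ 306.0 + 18.0*I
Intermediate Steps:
B(s, v) = I + v³ (B(s, v) = √(-1) + v³ = I + v³)
18*(B(-7, 4) - 47) = 18*((I + 4³) - 47) = 18*((I + 64) - 47) = 18*((64 + I) - 47) = 18*(17 + I) = 306 + 18*I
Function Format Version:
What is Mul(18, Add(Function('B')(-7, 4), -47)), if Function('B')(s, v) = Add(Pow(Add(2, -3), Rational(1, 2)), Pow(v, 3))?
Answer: Add(306, Mul(18, I)) ≈ Add(306.00, Mul(18.000, I))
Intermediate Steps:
Function('B')(s, v) = Add(I, Pow(v, 3)) (Function('B')(s, v) = Add(Pow(-1, Rational(1, 2)), Pow(v, 3)) = Add(I, Pow(v, 3)))
Mul(18, Add(Function('B')(-7, 4), -47)) = Mul(18, Add(Add(I, Pow(4, 3)), -47)) = Mul(18, Add(Add(I, 64), -47)) = Mul(18, Add(Add(64, I), -47)) = Mul(18, Add(17, I)) = Add(306, Mul(18, I))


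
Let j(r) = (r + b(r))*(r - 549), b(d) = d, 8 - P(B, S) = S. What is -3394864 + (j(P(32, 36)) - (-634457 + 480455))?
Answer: -3208550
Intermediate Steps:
P(B, S) = 8 - S
j(r) = 2*r*(-549 + r) (j(r) = (r + r)*(r - 549) = (2*r)*(-549 + r) = 2*r*(-549 + r))
-3394864 + (j(P(32, 36)) - (-634457 + 480455)) = -3394864 + (2*(8 - 1*36)*(-549 + (8 - 1*36)) - (-634457 + 480455)) = -3394864 + (2*(8 - 36)*(-549 + (8 - 36)) - 1*(-154002)) = -3394864 + (2*(-28)*(-549 - 28) + 154002) = -3394864 + (2*(-28)*(-577) + 154002) = -3394864 + (32312 + 154002) = -3394864 + 186314 = -3208550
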